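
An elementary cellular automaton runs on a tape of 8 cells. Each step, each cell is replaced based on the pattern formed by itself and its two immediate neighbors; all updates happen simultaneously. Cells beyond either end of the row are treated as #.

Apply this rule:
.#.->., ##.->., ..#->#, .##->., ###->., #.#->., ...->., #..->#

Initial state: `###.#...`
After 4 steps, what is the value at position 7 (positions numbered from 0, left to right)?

step 1: .....#.#
step 2: #...#...
step 3: .#.#.#.#
step 4: ........
position 7 holds .

.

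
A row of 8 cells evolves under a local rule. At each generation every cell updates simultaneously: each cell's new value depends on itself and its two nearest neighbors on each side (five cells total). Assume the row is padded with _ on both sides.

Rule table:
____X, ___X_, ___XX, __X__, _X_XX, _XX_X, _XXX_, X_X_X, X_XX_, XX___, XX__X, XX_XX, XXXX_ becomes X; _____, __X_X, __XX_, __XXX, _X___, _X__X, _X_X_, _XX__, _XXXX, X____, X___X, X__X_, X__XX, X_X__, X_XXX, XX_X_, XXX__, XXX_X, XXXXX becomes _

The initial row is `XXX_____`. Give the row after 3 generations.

X_______

_X_X____
X_______
X_______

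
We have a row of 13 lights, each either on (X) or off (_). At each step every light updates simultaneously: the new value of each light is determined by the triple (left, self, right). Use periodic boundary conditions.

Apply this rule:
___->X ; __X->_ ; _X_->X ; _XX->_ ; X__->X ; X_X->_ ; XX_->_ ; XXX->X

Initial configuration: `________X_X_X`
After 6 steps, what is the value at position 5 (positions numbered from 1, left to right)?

X

XXXXXXX_X_X_X
XXXXXX__X_X__
_XXXX_X_X_XX_
__XX__X_X___X
X___X_X_XXX_X
_XX_X_X__X___
position 5 holds X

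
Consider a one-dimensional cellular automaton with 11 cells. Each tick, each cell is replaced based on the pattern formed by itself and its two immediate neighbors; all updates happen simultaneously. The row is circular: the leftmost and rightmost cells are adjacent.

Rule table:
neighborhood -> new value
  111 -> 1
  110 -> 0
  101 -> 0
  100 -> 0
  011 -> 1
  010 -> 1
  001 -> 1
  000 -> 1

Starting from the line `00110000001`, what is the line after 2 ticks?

01100111111
01001111110

01001111110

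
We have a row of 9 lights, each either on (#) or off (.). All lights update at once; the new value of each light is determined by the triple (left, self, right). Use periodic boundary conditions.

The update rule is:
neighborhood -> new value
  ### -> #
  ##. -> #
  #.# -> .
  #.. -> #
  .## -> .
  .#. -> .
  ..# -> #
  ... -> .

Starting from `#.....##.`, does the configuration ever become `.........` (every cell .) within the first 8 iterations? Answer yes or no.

no

.#...#.#.
#.#.#...#
#....#.#.
.#..#....
#.##.#...
...#..#.#
#.#.##...
.....##.#
iteration 8 is .....##.#, still not uniform .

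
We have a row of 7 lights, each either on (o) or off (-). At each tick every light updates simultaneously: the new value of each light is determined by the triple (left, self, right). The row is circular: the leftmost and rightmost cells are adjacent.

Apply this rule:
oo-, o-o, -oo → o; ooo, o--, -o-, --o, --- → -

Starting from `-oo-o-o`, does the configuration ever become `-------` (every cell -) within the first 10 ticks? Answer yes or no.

yes

tick 1: oooo-o-
tick 2: o--oo-o
tick 3: o--oooo
tick 4: o--o---
tick 5: -------
all cells are - at tick 5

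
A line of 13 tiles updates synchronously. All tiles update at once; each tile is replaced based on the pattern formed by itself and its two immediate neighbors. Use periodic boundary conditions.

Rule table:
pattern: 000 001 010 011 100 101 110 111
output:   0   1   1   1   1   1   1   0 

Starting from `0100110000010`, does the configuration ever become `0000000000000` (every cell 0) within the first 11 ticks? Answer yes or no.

no

1111111000111
0000001101100
0000011111110
0000110000011
1001111000111
1111001101100
1001111111111
1111000000000
1001100000001
1111110000011
0000011000110
tick 11 is 0000011000110, still not uniform 0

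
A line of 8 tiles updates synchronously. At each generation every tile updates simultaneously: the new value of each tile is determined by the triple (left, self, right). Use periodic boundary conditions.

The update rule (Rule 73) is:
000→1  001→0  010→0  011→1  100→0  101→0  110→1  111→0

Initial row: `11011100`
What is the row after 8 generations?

11010100
11000000
11011110
11010010
11000000  (repeats generation 2; period 3)
generation 8: 11000000

11000000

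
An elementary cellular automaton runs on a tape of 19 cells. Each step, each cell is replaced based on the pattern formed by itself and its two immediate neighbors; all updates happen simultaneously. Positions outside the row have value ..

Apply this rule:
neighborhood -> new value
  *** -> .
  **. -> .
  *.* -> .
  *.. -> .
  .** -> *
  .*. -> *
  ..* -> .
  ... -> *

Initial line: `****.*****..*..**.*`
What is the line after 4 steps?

step 1: *....*......*..*..*
step 2: *.**.*.****.*..*..*
step 3: *.*..*.*....*..*..*
step 4: *.*..*.*.**.*..*..*

*.*..*.*.**.*..*..*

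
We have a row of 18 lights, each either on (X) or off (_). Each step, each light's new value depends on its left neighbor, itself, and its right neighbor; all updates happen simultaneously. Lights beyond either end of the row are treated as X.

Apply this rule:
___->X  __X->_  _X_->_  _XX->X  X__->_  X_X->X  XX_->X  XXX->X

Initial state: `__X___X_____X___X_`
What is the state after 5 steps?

XXXX_X_XXXXX__XXXX

____X___XXX___X__X
_XX___X_XXX_X____X
XXX_X__XXXXX__XX_X
XXXX___XXXXX__XXXX
XXXX_X_XXXXX__XXXX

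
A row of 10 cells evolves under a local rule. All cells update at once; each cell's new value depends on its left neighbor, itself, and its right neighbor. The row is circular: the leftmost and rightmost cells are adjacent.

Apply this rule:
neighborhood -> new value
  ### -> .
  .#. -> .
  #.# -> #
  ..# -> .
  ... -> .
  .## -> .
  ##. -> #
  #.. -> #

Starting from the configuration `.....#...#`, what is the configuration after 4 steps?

#.....#...
.#.....#..
..#.....#.
...#.....#

...#.....#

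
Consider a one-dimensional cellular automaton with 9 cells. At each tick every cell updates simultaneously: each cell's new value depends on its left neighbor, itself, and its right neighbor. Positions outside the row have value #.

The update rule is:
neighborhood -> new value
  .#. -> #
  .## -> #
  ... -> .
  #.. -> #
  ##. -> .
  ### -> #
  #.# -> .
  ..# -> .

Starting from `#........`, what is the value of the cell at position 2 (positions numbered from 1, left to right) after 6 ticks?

.#.......
.##......
.#.#.....
.#.##....
.#.#.#...
.#.#.##..
position 2 holds #

#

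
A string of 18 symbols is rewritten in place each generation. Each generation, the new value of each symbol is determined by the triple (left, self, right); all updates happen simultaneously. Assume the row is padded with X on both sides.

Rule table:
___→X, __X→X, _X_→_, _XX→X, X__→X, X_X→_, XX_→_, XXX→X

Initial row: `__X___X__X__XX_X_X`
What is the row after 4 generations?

generation 1: XX_XXX_XX_XXX____X
generation 2: X__XX__X__XX_XXXXX
generation 3: _XXX_XX_XXX__XXXXX
generation 4: _XX__X__XX_XXXXXXX

_XX__X__XX_XXXXXXX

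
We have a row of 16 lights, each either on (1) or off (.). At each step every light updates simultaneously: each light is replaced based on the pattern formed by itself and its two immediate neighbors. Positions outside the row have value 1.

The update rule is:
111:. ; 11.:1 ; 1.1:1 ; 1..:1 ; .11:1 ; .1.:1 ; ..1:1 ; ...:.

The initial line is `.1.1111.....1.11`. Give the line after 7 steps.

step 1: 1111..11...1111.
step 2: ...111111.11..11
step 3: 1.11....1111111.
step 4: 11111..11.....11
step 5: ....111111...11.
step 6: 1..11....11.1111
step 7: 111111..11111...

111111..11111...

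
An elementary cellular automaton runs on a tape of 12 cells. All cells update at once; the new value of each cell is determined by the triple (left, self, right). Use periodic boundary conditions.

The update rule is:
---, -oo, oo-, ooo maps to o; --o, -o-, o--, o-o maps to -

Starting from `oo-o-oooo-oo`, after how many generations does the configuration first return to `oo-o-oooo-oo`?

2

oo---oooo-oo
oo-o-oooo-oo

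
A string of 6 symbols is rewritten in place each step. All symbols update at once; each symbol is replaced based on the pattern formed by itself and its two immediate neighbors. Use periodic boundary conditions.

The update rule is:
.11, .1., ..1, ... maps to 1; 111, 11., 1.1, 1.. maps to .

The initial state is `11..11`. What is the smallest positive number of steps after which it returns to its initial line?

...11.
1111..
1....1
..1111
.11...
11..11

6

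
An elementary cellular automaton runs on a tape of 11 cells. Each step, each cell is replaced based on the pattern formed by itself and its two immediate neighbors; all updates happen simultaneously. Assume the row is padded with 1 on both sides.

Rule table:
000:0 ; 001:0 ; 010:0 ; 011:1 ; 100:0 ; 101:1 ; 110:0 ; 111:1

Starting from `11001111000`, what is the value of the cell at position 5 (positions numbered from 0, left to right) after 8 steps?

10001110000
00001100000
00001000000
00000000000
00000000000  (fixed point — unchanged through step 8)
position 5 holds 0

0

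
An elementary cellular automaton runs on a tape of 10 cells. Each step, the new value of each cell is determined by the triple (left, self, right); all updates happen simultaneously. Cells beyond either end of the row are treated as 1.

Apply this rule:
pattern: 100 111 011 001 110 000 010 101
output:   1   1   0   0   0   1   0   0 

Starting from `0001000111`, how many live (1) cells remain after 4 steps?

4

1100110011
1010001001
0001100100
1100010010
count of 1: 4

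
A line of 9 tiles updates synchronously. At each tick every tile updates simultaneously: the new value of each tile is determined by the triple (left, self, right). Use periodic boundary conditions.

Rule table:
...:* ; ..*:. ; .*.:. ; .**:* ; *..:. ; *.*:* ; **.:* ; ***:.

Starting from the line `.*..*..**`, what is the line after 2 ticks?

*......**
*.****.*.

*.****.*.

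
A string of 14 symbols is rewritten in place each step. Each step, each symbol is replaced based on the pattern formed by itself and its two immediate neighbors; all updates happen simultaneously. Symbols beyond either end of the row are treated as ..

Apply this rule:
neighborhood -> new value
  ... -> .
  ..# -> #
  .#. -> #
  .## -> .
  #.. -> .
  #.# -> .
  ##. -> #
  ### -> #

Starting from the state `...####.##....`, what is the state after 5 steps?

..#.###..#....
.##..##.##....
#.#.#.#..#....
#.#.#.#.##....
#.#.#.#..#....

#.#.#.#..#....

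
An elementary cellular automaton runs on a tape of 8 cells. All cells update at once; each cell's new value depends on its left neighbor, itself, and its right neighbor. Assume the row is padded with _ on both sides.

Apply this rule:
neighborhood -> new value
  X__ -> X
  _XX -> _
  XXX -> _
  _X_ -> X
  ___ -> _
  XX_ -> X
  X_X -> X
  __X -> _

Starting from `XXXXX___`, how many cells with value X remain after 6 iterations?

iteration 1: ____XX__
iteration 2: _____XX_
iteration 3: ______XX
iteration 4: _______X
iteration 5: _______X  (fixed point — unchanged through iteration 6)
count of X: 1

1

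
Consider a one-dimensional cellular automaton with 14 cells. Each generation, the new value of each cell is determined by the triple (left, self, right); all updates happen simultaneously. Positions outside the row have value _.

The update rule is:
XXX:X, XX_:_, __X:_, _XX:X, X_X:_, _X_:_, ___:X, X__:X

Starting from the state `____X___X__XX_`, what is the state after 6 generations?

XXX__XX__X_X_X
XX_X_X_X______
X_______XXXXXX
_XXXXXX_XXXXX_
_XXXXX__XXXX_X
_XXXX_X_XXX___

_XXXX_X_XXX___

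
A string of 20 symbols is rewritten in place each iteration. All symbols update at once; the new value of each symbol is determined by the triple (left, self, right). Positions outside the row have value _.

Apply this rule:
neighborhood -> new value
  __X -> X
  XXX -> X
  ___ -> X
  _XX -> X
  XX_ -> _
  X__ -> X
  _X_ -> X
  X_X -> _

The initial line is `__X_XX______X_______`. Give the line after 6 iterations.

XXX_X_XXXXXXXXXXXXXX
XX__X_XXXXXXXXXXXXX_
X_XXX_XXXXXXXXXXXX_X
X_XX__XXXXXXXXXXX__X
X_X_XXXXXXXXXXXX_XXX
X_X_XXXXXXXXXXX__XX_

X_X_XXXXXXXXXXX__XX_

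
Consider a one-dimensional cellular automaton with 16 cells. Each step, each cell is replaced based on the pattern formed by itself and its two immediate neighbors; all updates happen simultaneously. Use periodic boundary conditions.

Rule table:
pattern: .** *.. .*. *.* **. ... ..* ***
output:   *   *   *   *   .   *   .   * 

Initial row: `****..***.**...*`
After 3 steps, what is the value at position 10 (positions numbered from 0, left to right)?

***.*.**.**.**.*
**.****.**.**.**
*.****.**.**.***
position 10 holds *

*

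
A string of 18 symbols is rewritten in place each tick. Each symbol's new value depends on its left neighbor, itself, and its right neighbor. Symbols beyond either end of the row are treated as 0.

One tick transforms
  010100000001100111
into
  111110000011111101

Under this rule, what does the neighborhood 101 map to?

1

At position 2 the neighborhood is 101; the next row has 1 there.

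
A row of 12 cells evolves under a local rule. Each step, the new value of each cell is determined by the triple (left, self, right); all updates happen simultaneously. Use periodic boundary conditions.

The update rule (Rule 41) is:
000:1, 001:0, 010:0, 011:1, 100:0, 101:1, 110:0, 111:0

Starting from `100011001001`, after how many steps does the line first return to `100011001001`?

001010000001
000100111100
110000100001
000110001101
010100101010
001000010100
100011001001

7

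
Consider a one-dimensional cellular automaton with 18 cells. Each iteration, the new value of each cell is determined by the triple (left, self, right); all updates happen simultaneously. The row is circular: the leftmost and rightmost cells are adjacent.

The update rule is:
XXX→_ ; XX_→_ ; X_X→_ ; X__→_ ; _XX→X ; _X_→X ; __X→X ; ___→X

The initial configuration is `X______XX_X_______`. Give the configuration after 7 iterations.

iteration 1: X_XXXXXX__X_XXXXXX
iteration 2: __X______XX_X_____
iteration 3: XXX_XXXXXX__X_XXXX
iteration 4: ____X______XX_X___
iteration 5: XXXXX_XXXXXX__X_XX
iteration 6: ______X______XX_X_
iteration 7: XXXXXXX_XXXXXX__X_

XXXXXXX_XXXXXX__X_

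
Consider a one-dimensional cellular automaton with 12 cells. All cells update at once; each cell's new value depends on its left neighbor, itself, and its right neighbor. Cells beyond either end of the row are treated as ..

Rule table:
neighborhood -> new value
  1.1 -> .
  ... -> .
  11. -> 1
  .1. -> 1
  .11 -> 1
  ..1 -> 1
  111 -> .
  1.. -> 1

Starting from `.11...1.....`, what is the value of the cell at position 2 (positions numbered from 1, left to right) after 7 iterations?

1

iteration 1: 1111.111....
iteration 2: 1..1.1.11...
iteration 3: 1111.1.111..
iteration 4: 1..1.1.1.11.
iteration 5: 1111.1.1.111
iteration 6: 1..1.1.1.1.1
iteration 7: 1111.1.1.1.1
position 2 holds 1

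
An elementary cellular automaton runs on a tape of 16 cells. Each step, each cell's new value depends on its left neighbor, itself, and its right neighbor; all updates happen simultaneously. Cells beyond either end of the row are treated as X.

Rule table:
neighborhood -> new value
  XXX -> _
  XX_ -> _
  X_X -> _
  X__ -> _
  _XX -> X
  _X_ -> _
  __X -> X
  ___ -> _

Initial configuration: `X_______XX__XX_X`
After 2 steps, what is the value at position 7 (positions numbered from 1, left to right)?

X

_______XX__XX__X
______XX__XX__XX
position 7 holds X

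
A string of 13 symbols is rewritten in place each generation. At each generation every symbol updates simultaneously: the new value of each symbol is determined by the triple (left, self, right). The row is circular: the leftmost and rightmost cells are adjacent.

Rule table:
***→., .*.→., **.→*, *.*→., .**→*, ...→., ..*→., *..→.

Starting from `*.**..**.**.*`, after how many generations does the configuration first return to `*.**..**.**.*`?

1

*.**..**.**.*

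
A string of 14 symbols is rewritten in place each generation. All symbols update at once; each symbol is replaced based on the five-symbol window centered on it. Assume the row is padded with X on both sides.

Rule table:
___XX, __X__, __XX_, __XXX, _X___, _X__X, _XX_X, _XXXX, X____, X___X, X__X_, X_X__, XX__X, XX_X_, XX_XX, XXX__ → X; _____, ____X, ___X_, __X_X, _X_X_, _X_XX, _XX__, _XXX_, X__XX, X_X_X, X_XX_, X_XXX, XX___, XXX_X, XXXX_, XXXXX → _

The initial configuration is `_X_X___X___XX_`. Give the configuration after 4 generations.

X_XX_XX_X_XX_X

generation 1: X__XXX_XXXXXXX
generation 2: XX_X__X_X_____
generation 3: __XXXX__XXX__X
generation 4: X_XX_XX_X_XX_X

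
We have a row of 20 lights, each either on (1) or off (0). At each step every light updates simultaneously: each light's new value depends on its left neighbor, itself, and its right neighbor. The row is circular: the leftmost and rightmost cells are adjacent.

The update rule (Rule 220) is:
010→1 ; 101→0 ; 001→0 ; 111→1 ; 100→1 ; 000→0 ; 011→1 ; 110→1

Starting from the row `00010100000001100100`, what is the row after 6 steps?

11010111111101110111

00010110000001110110
00010111000001110111
10010111100001110111
11010111110001110111
11010111111001110111
11010111111101110111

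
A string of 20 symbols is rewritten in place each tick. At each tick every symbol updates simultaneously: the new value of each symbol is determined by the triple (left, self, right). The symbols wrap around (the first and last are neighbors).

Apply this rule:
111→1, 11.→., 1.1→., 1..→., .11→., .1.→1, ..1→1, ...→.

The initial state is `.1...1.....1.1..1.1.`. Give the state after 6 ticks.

11..11....11.1.11.1.
...1.....1...1....1.
..11....11..11...11.
.1.....1...1....1...
11....11..11...11...
.....1...1....1....1

.....1...1....1....1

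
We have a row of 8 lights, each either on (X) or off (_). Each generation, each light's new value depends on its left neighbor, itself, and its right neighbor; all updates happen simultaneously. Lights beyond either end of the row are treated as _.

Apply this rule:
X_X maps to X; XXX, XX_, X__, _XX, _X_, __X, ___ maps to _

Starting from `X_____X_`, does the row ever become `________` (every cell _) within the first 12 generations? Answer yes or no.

________
all cells are _ at generation 1

yes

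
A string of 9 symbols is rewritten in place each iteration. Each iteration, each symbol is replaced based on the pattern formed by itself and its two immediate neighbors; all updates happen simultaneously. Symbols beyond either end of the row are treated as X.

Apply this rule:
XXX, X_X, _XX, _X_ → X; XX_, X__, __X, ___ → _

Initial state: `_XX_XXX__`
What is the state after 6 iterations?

XX_XXX___
X_XXX____
_XXX_____
XXX______
XX_______
X________

X________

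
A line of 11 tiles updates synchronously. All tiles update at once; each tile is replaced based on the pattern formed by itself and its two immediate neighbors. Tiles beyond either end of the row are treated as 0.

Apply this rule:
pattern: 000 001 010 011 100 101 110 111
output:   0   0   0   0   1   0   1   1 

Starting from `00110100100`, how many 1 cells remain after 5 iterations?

2

00010010010
00001001001
00000100100
00000010010
00000001001
count of 1: 2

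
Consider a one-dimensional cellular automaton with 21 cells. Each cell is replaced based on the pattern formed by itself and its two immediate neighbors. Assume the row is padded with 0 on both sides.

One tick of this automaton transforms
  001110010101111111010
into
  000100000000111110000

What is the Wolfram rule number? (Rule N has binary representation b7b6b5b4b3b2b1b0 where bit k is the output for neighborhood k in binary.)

128

position 3: 111 → 1  (bit 7 = 1)
position 4: 110 → 0  (bit 6 = 0)
position 8: 101 → 0  (bit 5 = 0)
position 5: 100 → 0  (bit 4 = 0)
position 2: 011 → 0  (bit 3 = 0)
position 7: 010 → 0  (bit 2 = 0)
position 1: 001 → 0  (bit 1 = 0)
position 0: 000 → 0  (bit 0 = 0)
bits b7..b0 = 10000000 = 128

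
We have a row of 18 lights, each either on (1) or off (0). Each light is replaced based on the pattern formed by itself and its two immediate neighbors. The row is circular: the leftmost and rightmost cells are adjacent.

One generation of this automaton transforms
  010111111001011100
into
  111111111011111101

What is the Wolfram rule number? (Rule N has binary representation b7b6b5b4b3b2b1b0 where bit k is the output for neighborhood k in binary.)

239

position 4: 111 → 1  (bit 7 = 1)
position 8: 110 → 1  (bit 6 = 1)
position 2: 101 → 1  (bit 5 = 1)
position 9: 100 → 0  (bit 4 = 0)
position 3: 011 → 1  (bit 3 = 1)
position 1: 010 → 1  (bit 2 = 1)
position 0: 001 → 1  (bit 1 = 1)
position 17: 000 → 1  (bit 0 = 1)
bits b7..b0 = 11101111 = 239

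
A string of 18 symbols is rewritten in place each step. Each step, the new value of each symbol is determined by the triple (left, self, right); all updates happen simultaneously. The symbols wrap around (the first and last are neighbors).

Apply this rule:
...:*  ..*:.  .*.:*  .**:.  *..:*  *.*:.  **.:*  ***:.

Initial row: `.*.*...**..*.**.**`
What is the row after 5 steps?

step 1: .*.***..**.*..*..*
step 2: .*...**..*.**.**.*
step 3: .***..**.*..*..*.*
step 4: ...**..*.**.**.*.*
step 5: **..**.*..*..*.*.*

**..**.*..*..*.*.*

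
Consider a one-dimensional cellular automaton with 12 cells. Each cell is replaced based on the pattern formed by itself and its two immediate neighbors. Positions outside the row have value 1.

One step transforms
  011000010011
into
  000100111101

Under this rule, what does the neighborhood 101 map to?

0

At position 0 the neighborhood is 101; the next row has 0 there.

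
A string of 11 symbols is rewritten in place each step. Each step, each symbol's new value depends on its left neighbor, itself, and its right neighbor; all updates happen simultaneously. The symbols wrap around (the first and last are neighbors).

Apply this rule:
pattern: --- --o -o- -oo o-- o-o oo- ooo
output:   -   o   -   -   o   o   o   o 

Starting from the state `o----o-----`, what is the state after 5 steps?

step 1: -o--o-o---o
step 2: o-oo-o-o-o-
step 3: -o-oo-o-o-o
step 4: o-o-oo-o-o-
step 5: -o-o-oo-o-o

-o-o-oo-o-o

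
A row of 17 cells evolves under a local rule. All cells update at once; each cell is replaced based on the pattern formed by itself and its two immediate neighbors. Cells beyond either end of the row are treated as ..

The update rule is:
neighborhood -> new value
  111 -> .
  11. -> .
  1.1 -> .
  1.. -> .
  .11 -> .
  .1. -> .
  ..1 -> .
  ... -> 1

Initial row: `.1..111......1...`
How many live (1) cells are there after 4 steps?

8

........1111...11
1111111......1...
........1111...11  (repeats step 1; period 2)
step 4: 1111111......1...
count of 1: 8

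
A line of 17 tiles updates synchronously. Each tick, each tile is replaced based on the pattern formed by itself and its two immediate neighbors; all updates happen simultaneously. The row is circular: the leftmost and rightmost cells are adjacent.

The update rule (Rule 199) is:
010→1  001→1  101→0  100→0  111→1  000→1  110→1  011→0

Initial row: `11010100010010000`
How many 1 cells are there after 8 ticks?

8

01010101110110111
01010100110010011
01010101010110101
01010101010010101
01010101010110101  (repeats tick 3; period 2)
tick 8: 01010101010010101
count of 1: 8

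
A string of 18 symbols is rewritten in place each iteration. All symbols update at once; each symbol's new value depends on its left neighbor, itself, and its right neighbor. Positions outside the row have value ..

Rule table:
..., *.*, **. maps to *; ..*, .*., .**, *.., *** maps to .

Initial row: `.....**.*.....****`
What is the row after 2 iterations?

iteration 1: ****..**..***....*
iteration 2: ...*...*....*.**..

...*...*....*.**..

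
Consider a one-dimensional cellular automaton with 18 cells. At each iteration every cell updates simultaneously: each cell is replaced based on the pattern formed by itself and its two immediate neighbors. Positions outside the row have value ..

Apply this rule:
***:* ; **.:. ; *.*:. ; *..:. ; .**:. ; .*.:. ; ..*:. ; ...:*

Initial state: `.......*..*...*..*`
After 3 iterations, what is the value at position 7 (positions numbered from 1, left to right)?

.

******......*.....
.****..****...****
..**....**..*..**.
position 7 holds .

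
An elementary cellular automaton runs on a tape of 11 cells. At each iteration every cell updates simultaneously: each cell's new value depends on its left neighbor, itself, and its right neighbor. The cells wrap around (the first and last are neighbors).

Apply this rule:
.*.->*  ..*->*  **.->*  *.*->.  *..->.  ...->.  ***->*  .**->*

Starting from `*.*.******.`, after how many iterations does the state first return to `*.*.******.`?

1

*.*.******.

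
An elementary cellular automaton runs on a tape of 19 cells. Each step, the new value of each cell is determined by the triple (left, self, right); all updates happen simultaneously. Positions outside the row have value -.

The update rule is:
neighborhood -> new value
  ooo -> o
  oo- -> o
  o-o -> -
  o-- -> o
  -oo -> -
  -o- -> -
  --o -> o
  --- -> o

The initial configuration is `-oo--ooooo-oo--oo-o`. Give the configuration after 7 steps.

step 1: o-ooo-oooo--ooo-o--
step 2: ---oo--ooooo-oo--oo
step 3: ooo-ooo-oooo--ooo-o
step 4: -oo--oo--ooooo-oo--
step 5: o-ooo-ooo-oooo--ooo
step 6: ---oo--oo--ooooo-oo
step 7: ooo-ooo-ooo-oooo--o

ooo-ooo-ooo-oooo--o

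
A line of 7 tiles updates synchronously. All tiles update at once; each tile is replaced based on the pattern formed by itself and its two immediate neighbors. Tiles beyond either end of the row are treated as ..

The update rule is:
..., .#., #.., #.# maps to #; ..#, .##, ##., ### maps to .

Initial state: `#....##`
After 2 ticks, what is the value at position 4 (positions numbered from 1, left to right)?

####...
....###
position 4 holds .

.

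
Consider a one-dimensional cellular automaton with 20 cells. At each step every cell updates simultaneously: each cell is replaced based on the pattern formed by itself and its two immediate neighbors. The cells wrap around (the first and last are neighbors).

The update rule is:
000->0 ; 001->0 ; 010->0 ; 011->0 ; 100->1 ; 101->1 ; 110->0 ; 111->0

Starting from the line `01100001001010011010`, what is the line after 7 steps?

00010000100101000101
10001000010010100010
01000100001001010001
10100010000100101000
01010001000010010100
00101000100001001010
00010100010000100101

00010100010000100101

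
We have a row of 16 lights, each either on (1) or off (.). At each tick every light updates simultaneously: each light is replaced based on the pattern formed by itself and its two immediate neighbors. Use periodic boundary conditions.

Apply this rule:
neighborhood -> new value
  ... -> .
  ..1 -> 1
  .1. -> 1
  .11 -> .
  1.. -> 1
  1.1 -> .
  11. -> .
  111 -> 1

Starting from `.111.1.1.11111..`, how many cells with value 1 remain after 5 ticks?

1.1..1.1..111.1.
1.1111.111.1..1.
1..11...1..1111.
111..1.1111.11..
.1.111..11....11
count of 1: 8

8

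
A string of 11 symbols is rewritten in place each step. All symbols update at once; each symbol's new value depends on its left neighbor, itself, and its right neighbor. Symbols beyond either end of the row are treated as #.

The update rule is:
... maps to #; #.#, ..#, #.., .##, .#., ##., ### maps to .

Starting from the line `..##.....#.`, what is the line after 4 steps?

step 1: .....###...
step 2: .###.....#.
step 3: .....###...  (repeats step 1; period 2)
step 4: .###.....#.

.###.....#.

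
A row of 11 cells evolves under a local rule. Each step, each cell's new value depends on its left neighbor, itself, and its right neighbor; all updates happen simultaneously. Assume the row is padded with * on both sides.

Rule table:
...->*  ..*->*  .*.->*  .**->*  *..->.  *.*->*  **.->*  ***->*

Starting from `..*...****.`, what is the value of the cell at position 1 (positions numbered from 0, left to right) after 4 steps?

*

.**.*******
***********
***********  (fixed point — unchanged through step 4)
position 1 holds *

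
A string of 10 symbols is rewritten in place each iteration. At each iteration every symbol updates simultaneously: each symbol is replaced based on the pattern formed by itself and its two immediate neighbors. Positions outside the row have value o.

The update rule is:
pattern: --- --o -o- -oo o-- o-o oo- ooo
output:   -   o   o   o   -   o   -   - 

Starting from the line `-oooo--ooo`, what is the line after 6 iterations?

oo----oo--
-----oo--o
----oo--oo
---oo--oo-
--oo--oo-o
-oo--oo-oo

-oo--oo-oo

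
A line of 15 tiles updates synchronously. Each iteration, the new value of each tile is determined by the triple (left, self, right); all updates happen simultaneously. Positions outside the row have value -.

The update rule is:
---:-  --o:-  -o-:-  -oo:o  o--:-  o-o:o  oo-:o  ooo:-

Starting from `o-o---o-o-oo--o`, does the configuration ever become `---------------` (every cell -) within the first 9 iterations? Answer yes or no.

yes

-o-----o-ooo---
--------oo-o---
--------ooo----
--------o-o----
---------o-----
---------------
all cells are - at iteration 6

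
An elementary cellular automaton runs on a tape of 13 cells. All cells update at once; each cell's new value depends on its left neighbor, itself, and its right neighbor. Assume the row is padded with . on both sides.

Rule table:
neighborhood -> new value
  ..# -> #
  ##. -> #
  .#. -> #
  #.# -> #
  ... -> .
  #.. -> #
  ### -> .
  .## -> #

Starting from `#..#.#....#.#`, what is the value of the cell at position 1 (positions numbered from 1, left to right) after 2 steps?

step 1: #######..####
step 2: #.....####..#
position 1 holds #

#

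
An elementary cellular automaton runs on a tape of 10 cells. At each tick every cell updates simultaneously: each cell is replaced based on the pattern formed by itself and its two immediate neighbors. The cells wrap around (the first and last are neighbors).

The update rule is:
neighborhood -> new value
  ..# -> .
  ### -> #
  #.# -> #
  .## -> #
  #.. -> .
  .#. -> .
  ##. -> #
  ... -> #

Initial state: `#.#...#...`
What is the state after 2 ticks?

......#...

.#..#...#.
......#...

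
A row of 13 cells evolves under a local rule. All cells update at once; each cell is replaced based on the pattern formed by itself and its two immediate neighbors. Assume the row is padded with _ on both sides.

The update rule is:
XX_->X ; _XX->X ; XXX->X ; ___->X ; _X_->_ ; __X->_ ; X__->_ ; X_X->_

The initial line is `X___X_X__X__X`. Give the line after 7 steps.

__X_XXXXXXXXX

__X__________
X___XXXXXXXXX
__X_XXXXXXXXX
X___XXXXXXXXX  (repeats step 2; period 2)
step 7: __X_XXXXXXXXX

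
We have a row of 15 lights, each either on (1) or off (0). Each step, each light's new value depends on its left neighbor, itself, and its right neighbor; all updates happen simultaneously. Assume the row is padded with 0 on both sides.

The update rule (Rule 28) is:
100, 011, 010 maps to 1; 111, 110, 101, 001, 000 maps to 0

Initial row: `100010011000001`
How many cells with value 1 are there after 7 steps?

110011010100001
101010010110001
101011010101001
101010010101101
101011010101001  (repeats step 3; period 2)
step 7: 101011010101001
count of 1: 8

8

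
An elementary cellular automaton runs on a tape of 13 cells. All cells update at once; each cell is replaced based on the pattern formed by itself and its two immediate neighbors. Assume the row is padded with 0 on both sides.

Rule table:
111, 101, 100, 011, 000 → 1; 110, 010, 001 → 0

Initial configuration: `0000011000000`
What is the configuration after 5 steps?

0101111110101

1111010111111
1110101111110
1101011111101
1010111111010
0101111110101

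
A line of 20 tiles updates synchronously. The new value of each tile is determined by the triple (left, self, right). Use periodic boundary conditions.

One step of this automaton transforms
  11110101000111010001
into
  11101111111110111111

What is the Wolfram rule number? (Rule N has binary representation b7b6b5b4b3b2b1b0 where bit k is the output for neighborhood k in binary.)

191

position 0: 111 → 1  (bit 7 = 1)
position 3: 110 → 0  (bit 6 = 0)
position 4: 101 → 1  (bit 5 = 1)
position 8: 100 → 1  (bit 4 = 1)
position 11: 011 → 1  (bit 3 = 1)
position 5: 010 → 1  (bit 2 = 1)
position 10: 001 → 1  (bit 1 = 1)
position 9: 000 → 1  (bit 0 = 1)
bits b7..b0 = 10111111 = 191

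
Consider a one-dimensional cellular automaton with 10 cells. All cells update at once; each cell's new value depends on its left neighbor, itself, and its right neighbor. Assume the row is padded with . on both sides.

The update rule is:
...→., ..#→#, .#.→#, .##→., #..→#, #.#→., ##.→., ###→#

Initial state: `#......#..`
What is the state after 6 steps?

step 1: ##....###.
step 2: ..#..#.#.#
step 3: .#####.#.#
step 4: #.###..#.#
step 5: #..#.###.#
step 6: ####..#..#

####..#..#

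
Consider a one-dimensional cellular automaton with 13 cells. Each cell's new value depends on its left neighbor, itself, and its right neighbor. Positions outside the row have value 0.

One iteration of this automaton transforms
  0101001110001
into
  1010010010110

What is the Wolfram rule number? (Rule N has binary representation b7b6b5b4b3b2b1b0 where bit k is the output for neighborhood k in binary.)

99

position 7: 111 → 0  (bit 7 = 0)
position 8: 110 → 1  (bit 6 = 1)
position 2: 101 → 1  (bit 5 = 1)
position 4: 100 → 0  (bit 4 = 0)
position 6: 011 → 0  (bit 3 = 0)
position 1: 010 → 0  (bit 2 = 0)
position 0: 001 → 1  (bit 1 = 1)
position 10: 000 → 1  (bit 0 = 1)
bits b7..b0 = 01100011 = 99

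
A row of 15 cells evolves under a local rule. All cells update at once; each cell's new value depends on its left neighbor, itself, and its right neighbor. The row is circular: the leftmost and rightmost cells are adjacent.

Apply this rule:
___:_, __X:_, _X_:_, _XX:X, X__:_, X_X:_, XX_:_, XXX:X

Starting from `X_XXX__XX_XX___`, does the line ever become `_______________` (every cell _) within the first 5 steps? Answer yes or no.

step 1: __XX___X__X____
step 2: __X____________
step 3: _______________
all cells are _ at step 3

yes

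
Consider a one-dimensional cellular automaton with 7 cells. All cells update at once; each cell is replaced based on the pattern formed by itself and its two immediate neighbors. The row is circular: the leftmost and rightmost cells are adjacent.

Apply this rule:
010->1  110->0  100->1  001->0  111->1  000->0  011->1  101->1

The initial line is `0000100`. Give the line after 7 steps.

1011011

step 1: 0000110
step 2: 0000101
step 3: 1000111
step 4: 0100111
step 5: 1110110
step 6: 1101101
step 7: 1011011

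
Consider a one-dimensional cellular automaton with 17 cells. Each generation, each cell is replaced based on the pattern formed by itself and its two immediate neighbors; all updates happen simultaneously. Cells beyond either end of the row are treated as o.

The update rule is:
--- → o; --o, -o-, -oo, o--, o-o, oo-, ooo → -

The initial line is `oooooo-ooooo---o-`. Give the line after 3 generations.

-------------o---

-------------o---
-ooooooooooo---o-
-------------o---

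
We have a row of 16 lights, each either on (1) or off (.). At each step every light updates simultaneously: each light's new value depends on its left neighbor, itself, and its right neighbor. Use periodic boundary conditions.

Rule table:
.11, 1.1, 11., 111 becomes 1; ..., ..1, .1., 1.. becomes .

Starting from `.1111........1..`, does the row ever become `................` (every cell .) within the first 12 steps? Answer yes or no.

no

.1111...........
.1111...........  (fixed point — unchanged through step 12)
step 12 is .1111..........., still not uniform .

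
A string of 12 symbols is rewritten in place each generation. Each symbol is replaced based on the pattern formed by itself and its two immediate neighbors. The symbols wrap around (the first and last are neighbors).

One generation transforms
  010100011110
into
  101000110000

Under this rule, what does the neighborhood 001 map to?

1

At position 0 the neighborhood is 001; the next row has 1 there.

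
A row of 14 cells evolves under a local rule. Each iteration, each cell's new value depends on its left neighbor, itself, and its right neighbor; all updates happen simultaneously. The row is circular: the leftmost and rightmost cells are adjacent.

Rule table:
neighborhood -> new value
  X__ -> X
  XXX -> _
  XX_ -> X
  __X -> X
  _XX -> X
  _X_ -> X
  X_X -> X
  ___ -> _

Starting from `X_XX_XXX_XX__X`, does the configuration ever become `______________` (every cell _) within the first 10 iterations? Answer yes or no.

yes

iteration 1: XXXXXX_XXXXXXX
iteration 2: _____XXX______
iteration 3: ____XX_XX_____
iteration 4: ___XXXXXXX____
iteration 5: __XX_____XX___
iteration 6: _XXXX___XXXX__
iteration 7: XX__XX_XX__XX_
iteration 8: XXXXXXXXXXXXXX
iteration 9: ______________
all cells are _ at iteration 9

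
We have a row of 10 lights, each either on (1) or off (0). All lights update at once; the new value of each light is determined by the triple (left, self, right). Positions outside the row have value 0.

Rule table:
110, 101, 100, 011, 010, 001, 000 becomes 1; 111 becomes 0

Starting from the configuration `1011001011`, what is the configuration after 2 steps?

1111111111
1000000001

1000000001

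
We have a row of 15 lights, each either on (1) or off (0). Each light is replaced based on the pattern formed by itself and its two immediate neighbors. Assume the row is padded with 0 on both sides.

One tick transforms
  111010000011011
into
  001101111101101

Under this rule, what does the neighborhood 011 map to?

0

At position 0 the neighborhood is 011; the next row has 0 there.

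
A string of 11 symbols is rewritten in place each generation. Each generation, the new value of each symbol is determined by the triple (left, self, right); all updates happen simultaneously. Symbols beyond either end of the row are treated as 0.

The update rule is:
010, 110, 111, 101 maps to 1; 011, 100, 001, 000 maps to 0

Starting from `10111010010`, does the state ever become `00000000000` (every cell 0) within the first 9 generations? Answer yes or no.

11011110010
01101110010
00110110010
00011010010
00001110010
00000110010
00000010010
00000010010  (fixed point — unchanged through generation 9)
generation 9 is 00000010010, still not uniform 0

no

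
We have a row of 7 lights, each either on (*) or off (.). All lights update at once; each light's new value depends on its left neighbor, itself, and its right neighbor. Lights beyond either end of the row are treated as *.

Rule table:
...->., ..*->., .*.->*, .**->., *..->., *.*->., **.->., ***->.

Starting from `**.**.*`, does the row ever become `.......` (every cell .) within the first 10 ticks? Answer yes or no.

.......
all cells are . at tick 1

yes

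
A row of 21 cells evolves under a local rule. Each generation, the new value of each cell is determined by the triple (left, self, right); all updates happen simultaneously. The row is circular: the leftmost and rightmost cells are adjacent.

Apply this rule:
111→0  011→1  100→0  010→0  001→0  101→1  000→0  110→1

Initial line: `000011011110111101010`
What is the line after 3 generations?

generation 1: 000011110011100110100
generation 2: 000010010010100111000
generation 3: 000000000001000101000

000000000001000101000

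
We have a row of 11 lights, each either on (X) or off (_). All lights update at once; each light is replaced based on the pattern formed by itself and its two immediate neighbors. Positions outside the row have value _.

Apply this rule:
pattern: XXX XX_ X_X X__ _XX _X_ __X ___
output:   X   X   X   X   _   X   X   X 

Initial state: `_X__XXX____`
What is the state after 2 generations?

_XXXX_XXXXX

XXXX_XXXXXX
_XXXX_XXXXX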